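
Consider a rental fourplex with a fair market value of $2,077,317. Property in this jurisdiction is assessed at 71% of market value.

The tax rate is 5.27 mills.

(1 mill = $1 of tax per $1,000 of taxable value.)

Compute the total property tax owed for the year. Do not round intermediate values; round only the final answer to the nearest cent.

Assessed value = $2,077,317 × 0.71 = $1,474,895.07
Tax = $1,474,895.07 × 0.00527 = $7,772.6970189

$7,772.70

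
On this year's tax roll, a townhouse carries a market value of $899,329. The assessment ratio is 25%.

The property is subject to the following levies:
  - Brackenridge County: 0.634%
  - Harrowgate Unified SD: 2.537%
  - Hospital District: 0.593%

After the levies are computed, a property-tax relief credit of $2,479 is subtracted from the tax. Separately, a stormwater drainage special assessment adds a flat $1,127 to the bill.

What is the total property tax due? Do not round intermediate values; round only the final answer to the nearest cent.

$7,110.69

Assessed value = $899,329 × 0.25 = $224,832.25
Brackenridge County: $224,832.25 × 0.00634 = $1,425.436465
Harrowgate Unified SD: $224,832.25 × 0.02537 = $5,703.9941825
Hospital District: $224,832.25 × 0.00593 = $1,333.2552425
Levies subtotal = $8,462.68589
After credit = $8,462.68589 − $2,479 = $5,983.68589
Total = $5,983.68589 + $1,127 = $7,110.68589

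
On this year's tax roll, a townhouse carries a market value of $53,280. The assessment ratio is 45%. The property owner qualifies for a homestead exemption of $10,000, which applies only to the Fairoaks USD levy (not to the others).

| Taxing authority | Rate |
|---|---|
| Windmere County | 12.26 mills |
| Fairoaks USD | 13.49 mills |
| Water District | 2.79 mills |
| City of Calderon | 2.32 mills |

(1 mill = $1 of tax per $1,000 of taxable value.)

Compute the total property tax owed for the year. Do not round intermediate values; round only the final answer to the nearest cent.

Assessed value = $53,280 × 0.45 = $23,976
Windmere County: $23,976 × 0.01226 = $293.94576
Fairoaks USD: ($23,976 − $10,000) × 0.01349 = $13,976 × 0.01349 = $188.53624
Water District: $23,976 × 0.00279 = $66.89304
City of Calderon: $23,976 × 0.00232 = $55.62432
Total = $604.99936

$605.00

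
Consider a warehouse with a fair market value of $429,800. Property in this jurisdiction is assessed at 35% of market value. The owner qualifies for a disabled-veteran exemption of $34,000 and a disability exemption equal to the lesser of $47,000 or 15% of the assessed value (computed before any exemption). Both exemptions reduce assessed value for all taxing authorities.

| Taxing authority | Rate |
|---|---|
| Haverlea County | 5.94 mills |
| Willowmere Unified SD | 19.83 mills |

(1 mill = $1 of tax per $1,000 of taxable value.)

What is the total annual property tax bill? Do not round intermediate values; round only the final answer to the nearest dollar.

Assessed value = $429,800 × 0.35 = $150,430
Disability exemption = min($47,000, 15% × $150,430) = min($47,000, $22,564.5) = $22,564.5 (percentage binds)
Taxable value = $150,430 − $34,000 − $22,564.5 = $93,865.5
Haverlea County: $93,865.5 × 0.00594 = $557.56107
Willowmere Unified SD: $93,865.5 × 0.01983 = $1,861.352865
Total = $2,418.913935

$2,419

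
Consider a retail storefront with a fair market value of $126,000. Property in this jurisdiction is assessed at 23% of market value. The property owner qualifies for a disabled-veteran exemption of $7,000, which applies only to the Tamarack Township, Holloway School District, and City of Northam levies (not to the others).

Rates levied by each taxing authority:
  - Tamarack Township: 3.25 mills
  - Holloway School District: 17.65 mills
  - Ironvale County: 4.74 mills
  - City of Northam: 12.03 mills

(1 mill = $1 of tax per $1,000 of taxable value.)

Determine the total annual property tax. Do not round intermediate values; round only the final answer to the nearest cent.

Assessed value = $126,000 × 0.23 = $28,980
Tamarack Township: ($28,980 − $7,000) × 0.00325 = $21,980 × 0.00325 = $71.435
Holloway School District: ($28,980 − $7,000) × 0.01765 = $21,980 × 0.01765 = $387.947
Ironvale County: $28,980 × 0.00474 = $137.3652
City of Northam: ($28,980 − $7,000) × 0.01203 = $21,980 × 0.01203 = $264.4194
Total = $861.1666

$861.17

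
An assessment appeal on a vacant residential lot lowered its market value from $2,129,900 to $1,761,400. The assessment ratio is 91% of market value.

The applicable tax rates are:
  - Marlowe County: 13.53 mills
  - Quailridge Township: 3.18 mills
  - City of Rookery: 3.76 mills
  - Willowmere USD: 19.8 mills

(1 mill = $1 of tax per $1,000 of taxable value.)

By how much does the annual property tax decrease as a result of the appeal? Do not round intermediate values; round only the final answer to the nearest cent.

Old assessed value = $2,129,900 × 0.91 = $1,938,209
New assessed value = $1,761,400 × 0.91 = $1,602,874
Combined rate = 0.01353 + 0.00318 + 0.00376 + 0.0198 = 0.04027
Old tax = $1,938,209 × 0.04027 = $78,051.67643
New tax = $1,602,874 × 0.04027 = $64,547.73598
Reduction = $78,051.67643 − $64,547.73598 = $13,503.94045

$13,503.94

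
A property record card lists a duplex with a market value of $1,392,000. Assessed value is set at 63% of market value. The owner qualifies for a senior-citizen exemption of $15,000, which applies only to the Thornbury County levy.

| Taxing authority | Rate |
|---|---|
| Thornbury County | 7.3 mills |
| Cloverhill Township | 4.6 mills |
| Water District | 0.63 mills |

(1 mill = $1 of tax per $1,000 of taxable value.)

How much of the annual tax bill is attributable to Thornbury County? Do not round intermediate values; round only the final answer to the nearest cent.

$6,292.31

Assessed value = $1,392,000 × 0.63 = $876,960
Thornbury County taxable value = $876,960 − $15,000 = $861,960
Thornbury County levy = $861,960 × 0.0073 = $6,292.308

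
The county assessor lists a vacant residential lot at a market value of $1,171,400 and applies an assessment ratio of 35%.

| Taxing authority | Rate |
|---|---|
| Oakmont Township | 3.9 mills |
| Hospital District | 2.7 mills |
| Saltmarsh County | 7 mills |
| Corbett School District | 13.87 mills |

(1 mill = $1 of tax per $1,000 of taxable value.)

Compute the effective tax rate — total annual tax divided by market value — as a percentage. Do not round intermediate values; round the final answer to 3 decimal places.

0.961%

Assessed value = $1,171,400 × 0.35 = $409,990
Oakmont Township: $409,990 × 0.0039 = $1,598.961
Hospital District: $409,990 × 0.0027 = $1,106.973
Saltmarsh County: $409,990 × 0.007 = $2,869.93
Corbett School District: $409,990 × 0.01387 = $5,686.5613
Total tax = $11,262.4253
Effective rate = $11,262.4253 ÷ $1,171,400 = 0.961% of market value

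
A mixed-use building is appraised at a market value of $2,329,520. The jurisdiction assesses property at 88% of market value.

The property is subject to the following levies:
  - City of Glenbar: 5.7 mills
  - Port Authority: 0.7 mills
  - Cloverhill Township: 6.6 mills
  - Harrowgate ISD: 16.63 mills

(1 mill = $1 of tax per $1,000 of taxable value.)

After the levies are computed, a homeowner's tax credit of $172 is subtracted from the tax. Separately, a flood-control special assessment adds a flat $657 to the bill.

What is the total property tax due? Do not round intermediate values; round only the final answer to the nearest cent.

$61,225.84

Assessed value = $2,329,520 × 0.88 = $2,049,977.6
City of Glenbar: $2,049,977.6 × 0.0057 = $11,684.87232
Port Authority: $2,049,977.6 × 0.0007 = $1,434.98432
Cloverhill Township: $2,049,977.6 × 0.0066 = $13,529.85216
Harrowgate ISD: $2,049,977.6 × 0.01663 = $34,091.127488
Levies subtotal = $60,740.836288
After credit = $60,740.836288 − $172 = $60,568.836288
Total = $60,568.836288 + $657 = $61,225.836288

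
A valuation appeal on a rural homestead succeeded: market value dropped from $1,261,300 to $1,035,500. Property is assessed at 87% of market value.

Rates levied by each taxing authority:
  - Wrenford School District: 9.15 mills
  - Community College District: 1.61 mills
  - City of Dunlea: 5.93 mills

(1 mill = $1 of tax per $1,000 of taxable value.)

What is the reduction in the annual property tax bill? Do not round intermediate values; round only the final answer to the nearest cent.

Old assessed value = $1,261,300 × 0.87 = $1,097,331
New assessed value = $1,035,500 × 0.87 = $900,885
Combined rate = 0.00915 + 0.00161 + 0.00593 = 0.01669
Old tax = $1,097,331 × 0.01669 = $18,314.45439
New tax = $900,885 × 0.01669 = $15,035.77065
Reduction = $18,314.45439 − $15,035.77065 = $3,278.68374

$3,278.68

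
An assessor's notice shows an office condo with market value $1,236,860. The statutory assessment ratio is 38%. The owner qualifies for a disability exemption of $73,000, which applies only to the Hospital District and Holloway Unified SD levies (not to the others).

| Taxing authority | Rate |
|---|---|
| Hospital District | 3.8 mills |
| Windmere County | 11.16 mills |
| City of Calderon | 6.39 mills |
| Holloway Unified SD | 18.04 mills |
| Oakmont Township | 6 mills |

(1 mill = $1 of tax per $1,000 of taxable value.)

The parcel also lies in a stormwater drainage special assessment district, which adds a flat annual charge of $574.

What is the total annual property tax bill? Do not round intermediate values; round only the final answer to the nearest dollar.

$20,313

Assessed value = $1,236,860 × 0.38 = $470,006.8
Hospital District: ($470,006.8 − $73,000) × 0.0038 = $397,006.8 × 0.0038 = $1,508.62584
Windmere County: $470,006.8 × 0.01116 = $5,245.275888
City of Calderon: $470,006.8 × 0.00639 = $3,003.343452
Holloway Unified SD: ($470,006.8 − $73,000) × 0.01804 = $397,006.8 × 0.01804 = $7,162.002672
Oakmont Township: $470,006.8 × 0.006 = $2,820.0408
Levies subtotal = $19,739.288652
Total = $19,739.288652 + $574 = $20,313.288652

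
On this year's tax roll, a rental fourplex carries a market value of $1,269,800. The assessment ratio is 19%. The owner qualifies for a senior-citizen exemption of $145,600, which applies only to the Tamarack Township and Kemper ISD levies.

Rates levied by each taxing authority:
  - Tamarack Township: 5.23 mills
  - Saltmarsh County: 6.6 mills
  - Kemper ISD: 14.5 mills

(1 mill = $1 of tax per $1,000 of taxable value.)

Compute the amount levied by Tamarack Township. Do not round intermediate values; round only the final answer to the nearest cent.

$500.31

Assessed value = $1,269,800 × 0.19 = $241,262
Tamarack Township taxable value = $241,262 − $145,600 = $95,662
Tamarack Township levy = $95,662 × 0.00523 = $500.31226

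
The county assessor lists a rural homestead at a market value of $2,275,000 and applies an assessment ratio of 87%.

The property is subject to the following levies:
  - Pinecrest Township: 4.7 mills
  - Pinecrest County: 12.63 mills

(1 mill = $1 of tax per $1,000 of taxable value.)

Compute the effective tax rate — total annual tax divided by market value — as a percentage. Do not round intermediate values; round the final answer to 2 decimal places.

1.51%

Assessed value = $2,275,000 × 0.87 = $1,979,250
Pinecrest Township: $1,979,250 × 0.0047 = $9,302.475
Pinecrest County: $1,979,250 × 0.01263 = $24,997.9275
Total tax = $34,300.4025
Effective rate = $34,300.4025 ÷ $2,275,000 = 1.51% of market value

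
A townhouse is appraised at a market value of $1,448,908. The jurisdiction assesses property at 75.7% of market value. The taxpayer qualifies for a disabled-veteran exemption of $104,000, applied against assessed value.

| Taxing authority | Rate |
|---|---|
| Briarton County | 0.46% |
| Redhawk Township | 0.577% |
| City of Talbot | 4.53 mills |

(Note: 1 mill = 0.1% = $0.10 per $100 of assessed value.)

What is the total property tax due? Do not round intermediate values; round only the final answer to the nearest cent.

$14,793.07

Assessed value = $1,448,908 × 0.757 = $1,096,823.356
Taxable value = $1,096,823.356 − $104,000 = $992,823.356
Briarton County: $992,823.356 × 0.0046 = $4,566.9874376
Redhawk Township: $992,823.356 × 0.00577 = $5,728.59076412
City of Talbot: $992,823.356 × 0.00453 = $4,497.48980268
Total = $14,793.0680044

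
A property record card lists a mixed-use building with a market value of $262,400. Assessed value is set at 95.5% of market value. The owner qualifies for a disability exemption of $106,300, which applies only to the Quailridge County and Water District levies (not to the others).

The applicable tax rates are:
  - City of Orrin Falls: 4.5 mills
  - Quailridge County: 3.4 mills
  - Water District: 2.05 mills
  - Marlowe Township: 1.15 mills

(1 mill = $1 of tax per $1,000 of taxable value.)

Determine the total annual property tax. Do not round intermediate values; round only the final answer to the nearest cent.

Assessed value = $262,400 × 0.955 = $250,592
City of Orrin Falls: $250,592 × 0.0045 = $1,127.664
Quailridge County: ($250,592 − $106,300) × 0.0034 = $144,292 × 0.0034 = $490.5928
Water District: ($250,592 − $106,300) × 0.00205 = $144,292 × 0.00205 = $295.7986
Marlowe Township: $250,592 × 0.00115 = $288.1808
Total = $2,202.2362

$2,202.24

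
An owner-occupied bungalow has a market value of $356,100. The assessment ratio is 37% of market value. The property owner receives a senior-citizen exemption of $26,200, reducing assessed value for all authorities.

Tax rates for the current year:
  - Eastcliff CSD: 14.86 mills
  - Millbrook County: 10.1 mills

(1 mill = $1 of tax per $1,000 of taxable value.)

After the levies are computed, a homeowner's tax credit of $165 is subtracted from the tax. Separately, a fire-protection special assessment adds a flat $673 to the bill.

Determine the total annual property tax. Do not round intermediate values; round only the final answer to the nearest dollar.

Assessed value = $356,100 × 0.37 = $131,757
Taxable value = $131,757 − $26,200 = $105,557
Eastcliff CSD: $105,557 × 0.01486 = $1,568.57702
Millbrook County: $105,557 × 0.0101 = $1,066.1257
Levies subtotal = $2,634.70272
After credit = $2,634.70272 − $165 = $2,469.70272
Total = $2,469.70272 + $673 = $3,142.70272

$3,143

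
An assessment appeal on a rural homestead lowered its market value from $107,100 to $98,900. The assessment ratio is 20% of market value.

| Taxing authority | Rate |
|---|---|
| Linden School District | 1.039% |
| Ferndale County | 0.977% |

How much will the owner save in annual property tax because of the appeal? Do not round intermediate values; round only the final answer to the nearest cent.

Old assessed value = $107,100 × 0.2 = $21,420
New assessed value = $98,900 × 0.2 = $19,780
Combined rate = 0.01039 + 0.00977 = 0.02016
Old tax = $21,420 × 0.02016 = $431.8272
New tax = $19,780 × 0.02016 = $398.7648
Reduction = $431.8272 − $398.7648 = $33.0624

$33.06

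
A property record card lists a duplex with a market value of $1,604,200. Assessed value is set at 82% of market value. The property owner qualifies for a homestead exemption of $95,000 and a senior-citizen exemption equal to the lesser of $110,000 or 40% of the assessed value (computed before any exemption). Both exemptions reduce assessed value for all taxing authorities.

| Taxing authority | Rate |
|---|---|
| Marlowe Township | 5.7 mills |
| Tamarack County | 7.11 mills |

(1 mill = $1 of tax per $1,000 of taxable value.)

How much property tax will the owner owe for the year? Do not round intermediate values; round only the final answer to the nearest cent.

$14,224.79

Assessed value = $1,604,200 × 0.82 = $1,315,444
Senior-citizen exemption = min($110,000, 40% × $1,315,444) = min($110,000, $526,177.6) = $110,000 (dollar cap binds)
Taxable value = $1,315,444 − $95,000 − $110,000 = $1,110,444
Marlowe Township: $1,110,444 × 0.0057 = $6,329.5308
Tamarack County: $1,110,444 × 0.00711 = $7,895.25684
Total = $14,224.78764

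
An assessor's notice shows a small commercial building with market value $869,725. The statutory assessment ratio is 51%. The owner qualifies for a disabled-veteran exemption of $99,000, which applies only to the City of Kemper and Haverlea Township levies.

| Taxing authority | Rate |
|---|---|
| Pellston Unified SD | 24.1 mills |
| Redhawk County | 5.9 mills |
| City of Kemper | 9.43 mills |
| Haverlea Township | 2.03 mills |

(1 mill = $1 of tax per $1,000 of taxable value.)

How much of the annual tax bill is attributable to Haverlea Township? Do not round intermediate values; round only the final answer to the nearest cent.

Assessed value = $869,725 × 0.51 = $443,559.75
Haverlea Township taxable value = $443,559.75 − $99,000 = $344,559.75
Haverlea Township levy = $344,559.75 × 0.00203 = $699.4562925

$699.46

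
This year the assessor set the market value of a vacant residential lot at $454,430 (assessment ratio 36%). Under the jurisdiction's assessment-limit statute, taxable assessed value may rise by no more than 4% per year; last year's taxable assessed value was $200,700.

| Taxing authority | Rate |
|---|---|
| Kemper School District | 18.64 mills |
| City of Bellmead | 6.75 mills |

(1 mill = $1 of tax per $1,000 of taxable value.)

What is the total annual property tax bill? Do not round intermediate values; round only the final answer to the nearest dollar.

$4,154

Uncapped assessed value = $454,430 × 0.36 = $163,594.8
Cap limit = $200,700 × 1.04 = $208,728
Taxable assessed value = min($163,594.8, $208,728) = $163,594.8 (cap does not bind)
Kemper School District: $163,594.8 × 0.01864 = $3,049.407072
City of Bellmead: $163,594.8 × 0.00675 = $1,104.2649
Total = $4,153.671972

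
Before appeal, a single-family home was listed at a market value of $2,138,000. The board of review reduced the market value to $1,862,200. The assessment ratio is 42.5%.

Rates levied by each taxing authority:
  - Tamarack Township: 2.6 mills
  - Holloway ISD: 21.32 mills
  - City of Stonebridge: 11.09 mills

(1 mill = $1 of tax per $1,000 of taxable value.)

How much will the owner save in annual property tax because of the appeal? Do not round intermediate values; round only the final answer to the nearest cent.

Old assessed value = $2,138,000 × 0.425 = $908,650
New assessed value = $1,862,200 × 0.425 = $791,435
Combined rate = 0.0026 + 0.02132 + 0.01109 = 0.03501
Old tax = $908,650 × 0.03501 = $31,811.8365
New tax = $791,435 × 0.03501 = $27,708.13935
Reduction = $31,811.8365 − $27,708.13935 = $4,103.69715

$4,103.70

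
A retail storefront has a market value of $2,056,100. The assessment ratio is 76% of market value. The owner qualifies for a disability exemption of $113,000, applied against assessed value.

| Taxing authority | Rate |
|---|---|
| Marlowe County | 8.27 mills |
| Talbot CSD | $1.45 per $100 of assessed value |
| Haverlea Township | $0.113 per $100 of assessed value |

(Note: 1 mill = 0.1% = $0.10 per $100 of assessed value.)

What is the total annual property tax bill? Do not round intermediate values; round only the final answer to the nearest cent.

$34,646.30

Assessed value = $2,056,100 × 0.76 = $1,562,636
Taxable value = $1,562,636 − $113,000 = $1,449,636
Marlowe County: $1,449,636 × 0.00827 = $11,988.48972
Talbot CSD: $1,449,636 × 0.0145 = $21,019.722
Haverlea Township: $1,449,636 × 0.00113 = $1,638.08868
Total = $34,646.3004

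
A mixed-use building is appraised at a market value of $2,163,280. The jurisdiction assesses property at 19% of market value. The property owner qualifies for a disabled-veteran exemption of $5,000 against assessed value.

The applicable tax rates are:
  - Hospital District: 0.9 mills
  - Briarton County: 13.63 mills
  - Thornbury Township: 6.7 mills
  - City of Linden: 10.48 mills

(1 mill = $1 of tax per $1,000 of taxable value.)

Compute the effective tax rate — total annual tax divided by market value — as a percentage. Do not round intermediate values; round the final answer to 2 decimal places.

0.60%

Assessed value = $2,163,280 × 0.19 = $411,023.2
Taxable value = $411,023.2 − $5,000 = $406,023.2
Hospital District: $406,023.2 × 0.0009 = $365.42088
Briarton County: $406,023.2 × 0.01363 = $5,534.096216
Thornbury Township: $406,023.2 × 0.0067 = $2,720.35544
City of Linden: $406,023.2 × 0.01048 = $4,255.123136
Total tax = $12,874.995672
Effective rate = $12,874.995672 ÷ $2,163,280 = 0.60% of market value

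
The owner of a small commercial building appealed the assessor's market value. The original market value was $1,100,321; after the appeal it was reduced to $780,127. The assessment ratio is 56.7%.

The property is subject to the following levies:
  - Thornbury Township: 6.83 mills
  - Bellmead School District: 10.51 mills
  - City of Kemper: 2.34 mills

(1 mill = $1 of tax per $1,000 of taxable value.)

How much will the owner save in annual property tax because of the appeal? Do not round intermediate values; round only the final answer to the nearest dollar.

Old assessed value = $1,100,321 × 0.567 = $623,882.007
New assessed value = $780,127 × 0.567 = $442,332.009
Combined rate = 0.00683 + 0.01051 + 0.00234 = 0.01968
Old tax = $623,882.007 × 0.01968 = $12,277.99789776
New tax = $442,332.009 × 0.01968 = $8,705.09393712
Reduction = $12,277.99789776 − $8,705.09393712 = $3,572.90396064

$3,573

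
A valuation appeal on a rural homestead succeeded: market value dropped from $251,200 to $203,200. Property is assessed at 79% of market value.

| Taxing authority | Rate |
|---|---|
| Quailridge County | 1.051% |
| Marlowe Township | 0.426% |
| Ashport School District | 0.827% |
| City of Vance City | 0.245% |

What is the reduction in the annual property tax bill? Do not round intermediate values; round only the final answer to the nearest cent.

Old assessed value = $251,200 × 0.79 = $198,448
New assessed value = $203,200 × 0.79 = $160,528
Combined rate = 0.01051 + 0.00426 + 0.00827 + 0.00245 = 0.02549
Old tax = $198,448 × 0.02549 = $5,058.43952
New tax = $160,528 × 0.02549 = $4,091.85872
Reduction = $5,058.43952 − $4,091.85872 = $966.5808

$966.58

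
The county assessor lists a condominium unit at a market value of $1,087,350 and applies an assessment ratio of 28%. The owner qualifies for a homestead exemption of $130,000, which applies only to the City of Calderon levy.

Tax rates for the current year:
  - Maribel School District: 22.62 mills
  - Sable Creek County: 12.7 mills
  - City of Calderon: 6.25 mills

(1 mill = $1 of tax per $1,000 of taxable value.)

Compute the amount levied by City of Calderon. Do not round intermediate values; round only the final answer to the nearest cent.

$1,090.36

Assessed value = $1,087,350 × 0.28 = $304,458
City of Calderon taxable value = $304,458 − $130,000 = $174,458
City of Calderon levy = $174,458 × 0.00625 = $1,090.3625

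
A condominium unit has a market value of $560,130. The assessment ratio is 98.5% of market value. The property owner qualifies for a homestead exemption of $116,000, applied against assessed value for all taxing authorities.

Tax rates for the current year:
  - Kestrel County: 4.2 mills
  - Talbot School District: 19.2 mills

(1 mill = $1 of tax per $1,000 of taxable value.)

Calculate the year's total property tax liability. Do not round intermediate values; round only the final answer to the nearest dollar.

$10,196

Assessed value = $560,130 × 0.985 = $551,728.05
Taxable value = $551,728.05 − $116,000 = $435,728.05
Kestrel County: $435,728.05 × 0.0042 = $1,830.05781
Talbot School District: $435,728.05 × 0.0192 = $8,365.97856
Total = $1,830.05781 + $8,365.97856 = $10,196.03637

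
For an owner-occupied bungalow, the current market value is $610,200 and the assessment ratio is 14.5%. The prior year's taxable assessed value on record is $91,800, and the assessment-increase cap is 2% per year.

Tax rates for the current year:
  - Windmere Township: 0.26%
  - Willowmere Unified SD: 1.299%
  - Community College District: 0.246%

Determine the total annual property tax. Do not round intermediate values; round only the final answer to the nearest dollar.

Uncapped assessed value = $610,200 × 0.145 = $88,479
Cap limit = $91,800 × 1.02 = $93,636
Taxable assessed value = min($88,479, $93,636) = $88,479 (cap does not bind)
Windmere Township: $88,479 × 0.0026 = $230.0454
Willowmere Unified SD: $88,479 × 0.01299 = $1,149.34221
Community College District: $88,479 × 0.00246 = $217.65834
Total = $1,597.04595

$1,597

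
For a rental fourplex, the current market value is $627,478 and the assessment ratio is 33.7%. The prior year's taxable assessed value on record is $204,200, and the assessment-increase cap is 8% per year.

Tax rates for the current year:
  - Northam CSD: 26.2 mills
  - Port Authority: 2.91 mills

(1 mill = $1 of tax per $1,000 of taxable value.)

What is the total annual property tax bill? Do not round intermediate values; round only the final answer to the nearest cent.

$6,155.60

Uncapped assessed value = $627,478 × 0.337 = $211,460.086
Cap limit = $204,200 × 1.08 = $220,536
Taxable assessed value = min($211,460.086, $220,536) = $211,460.086 (cap does not bind)
Northam CSD: $211,460.086 × 0.0262 = $5,540.2542532
Port Authority: $211,460.086 × 0.00291 = $615.34885026
Total = $6,155.60310346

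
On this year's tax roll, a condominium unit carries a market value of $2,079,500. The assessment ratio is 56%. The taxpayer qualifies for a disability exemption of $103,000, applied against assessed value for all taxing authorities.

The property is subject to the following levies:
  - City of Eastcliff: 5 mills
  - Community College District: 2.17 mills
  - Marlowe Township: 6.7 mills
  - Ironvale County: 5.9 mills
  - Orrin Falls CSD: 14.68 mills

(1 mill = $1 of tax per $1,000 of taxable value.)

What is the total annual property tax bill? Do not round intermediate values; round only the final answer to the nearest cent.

Assessed value = $2,079,500 × 0.56 = $1,164,520
Taxable value = $1,164,520 − $103,000 = $1,061,520
City of Eastcliff: $1,061,520 × 0.005 = $5,307.6
Community College District: $1,061,520 × 0.00217 = $2,303.4984
Marlowe Township: $1,061,520 × 0.0067 = $7,112.184
Ironvale County: $1,061,520 × 0.0059 = $6,262.968
Orrin Falls CSD: $1,061,520 × 0.01468 = $15,583.1136
Total = $5,307.6 + $2,303.4984 + $7,112.184 + $6,262.968 + $15,583.1136 = $36,569.364

$36,569.36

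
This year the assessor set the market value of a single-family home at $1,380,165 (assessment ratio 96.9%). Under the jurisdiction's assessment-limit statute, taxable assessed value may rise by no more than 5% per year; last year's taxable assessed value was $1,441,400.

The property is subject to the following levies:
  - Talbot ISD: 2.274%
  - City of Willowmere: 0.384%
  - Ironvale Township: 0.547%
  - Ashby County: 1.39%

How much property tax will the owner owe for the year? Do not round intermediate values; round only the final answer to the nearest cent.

$61,452.61

Uncapped assessed value = $1,380,165 × 0.969 = $1,337,379.885
Cap limit = $1,441,400 × 1.05 = $1,513,470
Taxable assessed value = min($1,337,379.885, $1,513,470) = $1,337,379.885 (cap does not bind)
Talbot ISD: $1,337,379.885 × 0.02274 = $30,412.0185849
City of Willowmere: $1,337,379.885 × 0.00384 = $5,135.5387584
Ironvale Township: $1,337,379.885 × 0.00547 = $7,315.46797095
Ashby County: $1,337,379.885 × 0.0139 = $18,589.5804015
Total = $61,452.60571575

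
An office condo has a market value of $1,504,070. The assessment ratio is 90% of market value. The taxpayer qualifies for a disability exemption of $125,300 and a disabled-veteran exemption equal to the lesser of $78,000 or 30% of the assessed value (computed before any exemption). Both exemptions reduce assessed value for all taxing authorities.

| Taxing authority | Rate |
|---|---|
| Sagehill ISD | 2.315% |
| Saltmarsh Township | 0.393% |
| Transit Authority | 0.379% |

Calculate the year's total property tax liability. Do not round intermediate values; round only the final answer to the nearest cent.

Assessed value = $1,504,070 × 0.9 = $1,353,663
Disabled-veteran exemption = min($78,000, 30% × $1,353,663) = min($78,000, $406,098.9) = $78,000 (dollar cap binds)
Taxable value = $1,353,663 − $125,300 − $78,000 = $1,150,363
Sagehill ISD: $1,150,363 × 0.02315 = $26,630.90345
Saltmarsh Township: $1,150,363 × 0.00393 = $4,520.92659
Transit Authority: $1,150,363 × 0.00379 = $4,359.87577
Total = $35,511.70581

$35,511.71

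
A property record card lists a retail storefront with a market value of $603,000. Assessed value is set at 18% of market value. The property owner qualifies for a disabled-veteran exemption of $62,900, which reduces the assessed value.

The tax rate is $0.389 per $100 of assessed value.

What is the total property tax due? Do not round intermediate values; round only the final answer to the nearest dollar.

$178

Assessed value = $603,000 × 0.18 = $108,540
Taxable value = $108,540 − $62,900 = $45,640
Tax = $45,640 × 0.00389 = $177.5396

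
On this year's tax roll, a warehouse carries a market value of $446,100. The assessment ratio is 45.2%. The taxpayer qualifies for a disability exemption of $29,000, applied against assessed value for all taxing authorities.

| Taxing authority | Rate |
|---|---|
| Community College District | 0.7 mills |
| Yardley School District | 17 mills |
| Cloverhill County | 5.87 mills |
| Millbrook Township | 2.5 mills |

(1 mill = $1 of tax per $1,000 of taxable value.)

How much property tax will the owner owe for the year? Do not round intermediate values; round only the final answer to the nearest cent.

$4,500.65

Assessed value = $446,100 × 0.452 = $201,637.2
Taxable value = $201,637.2 − $29,000 = $172,637.2
Community College District: $172,637.2 × 0.0007 = $120.84604
Yardley School District: $172,637.2 × 0.017 = $2,934.8324
Cloverhill County: $172,637.2 × 0.00587 = $1,013.380364
Millbrook Township: $172,637.2 × 0.0025 = $431.593
Total = $120.84604 + $2,934.8324 + $1,013.380364 + $431.593 = $4,500.651804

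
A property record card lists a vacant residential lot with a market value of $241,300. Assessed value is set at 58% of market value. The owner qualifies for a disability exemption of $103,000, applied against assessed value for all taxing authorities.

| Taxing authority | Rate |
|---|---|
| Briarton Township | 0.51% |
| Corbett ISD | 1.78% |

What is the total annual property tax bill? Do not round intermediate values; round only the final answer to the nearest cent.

$846.25

Assessed value = $241,300 × 0.58 = $139,954
Taxable value = $139,954 − $103,000 = $36,954
Briarton Township: $36,954 × 0.0051 = $188.4654
Corbett ISD: $36,954 × 0.0178 = $657.7812
Total = $188.4654 + $657.7812 = $846.2466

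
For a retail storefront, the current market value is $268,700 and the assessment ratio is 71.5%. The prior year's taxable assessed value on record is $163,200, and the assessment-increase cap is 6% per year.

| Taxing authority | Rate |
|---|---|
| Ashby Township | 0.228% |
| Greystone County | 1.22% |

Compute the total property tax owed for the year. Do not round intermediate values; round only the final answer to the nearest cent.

Uncapped assessed value = $268,700 × 0.715 = $192,120.5
Cap limit = $163,200 × 1.06 = $172,992
Taxable assessed value = min($192,120.5, $172,992) = $172,992 (cap binds)
Ashby Township: $172,992 × 0.00228 = $394.42176
Greystone County: $172,992 × 0.0122 = $2,110.5024
Total = $2,504.92416

$2,504.92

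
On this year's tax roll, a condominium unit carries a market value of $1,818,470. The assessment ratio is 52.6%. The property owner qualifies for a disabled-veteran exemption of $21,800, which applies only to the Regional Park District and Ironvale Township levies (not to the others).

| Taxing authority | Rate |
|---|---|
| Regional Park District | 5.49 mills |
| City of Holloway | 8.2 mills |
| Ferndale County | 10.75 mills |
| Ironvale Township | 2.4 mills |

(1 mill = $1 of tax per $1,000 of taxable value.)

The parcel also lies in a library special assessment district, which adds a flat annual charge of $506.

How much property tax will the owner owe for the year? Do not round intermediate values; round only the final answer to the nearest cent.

$26,006.87

Assessed value = $1,818,470 × 0.526 = $956,515.22
Regional Park District: ($956,515.22 − $21,800) × 0.00549 = $934,715.22 × 0.00549 = $5,131.5865578
City of Holloway: $956,515.22 × 0.0082 = $7,843.424804
Ferndale County: $956,515.22 × 0.01075 = $10,282.538615
Ironvale Township: ($956,515.22 − $21,800) × 0.0024 = $934,715.22 × 0.0024 = $2,243.316528
Levies subtotal = $25,500.8665048
Total = $25,500.8665048 + $506 = $26,006.8665048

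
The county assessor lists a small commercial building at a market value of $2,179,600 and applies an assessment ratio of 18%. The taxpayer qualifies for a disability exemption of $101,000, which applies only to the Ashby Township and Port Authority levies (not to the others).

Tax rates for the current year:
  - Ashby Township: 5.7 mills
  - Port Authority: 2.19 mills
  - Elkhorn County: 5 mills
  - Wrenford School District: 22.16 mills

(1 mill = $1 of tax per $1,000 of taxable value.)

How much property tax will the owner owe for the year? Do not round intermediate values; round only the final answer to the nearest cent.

$12,954.21

Assessed value = $2,179,600 × 0.18 = $392,328
Ashby Township: ($392,328 − $101,000) × 0.0057 = $291,328 × 0.0057 = $1,660.5696
Port Authority: ($392,328 − $101,000) × 0.00219 = $291,328 × 0.00219 = $638.00832
Elkhorn County: $392,328 × 0.005 = $1,961.64
Wrenford School District: $392,328 × 0.02216 = $8,693.98848
Total = $12,954.2064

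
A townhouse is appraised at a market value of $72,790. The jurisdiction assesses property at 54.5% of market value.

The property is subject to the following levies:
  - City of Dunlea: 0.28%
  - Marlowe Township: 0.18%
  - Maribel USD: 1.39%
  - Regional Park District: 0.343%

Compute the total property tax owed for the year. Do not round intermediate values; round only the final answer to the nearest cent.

$869.98

Assessed value = $72,790 × 0.545 = $39,670.55
City of Dunlea: $39,670.55 × 0.0028 = $111.07754
Marlowe Township: $39,670.55 × 0.0018 = $71.40699
Maribel USD: $39,670.55 × 0.0139 = $551.420645
Regional Park District: $39,670.55 × 0.00343 = $136.0699865
Total = $111.07754 + $71.40699 + $551.420645 + $136.0699865 = $869.9751615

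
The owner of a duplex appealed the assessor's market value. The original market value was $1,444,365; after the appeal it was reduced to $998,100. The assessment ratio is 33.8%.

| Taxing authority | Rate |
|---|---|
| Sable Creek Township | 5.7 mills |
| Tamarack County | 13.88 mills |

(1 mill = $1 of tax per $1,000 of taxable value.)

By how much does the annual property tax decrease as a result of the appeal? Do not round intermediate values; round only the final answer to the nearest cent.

$2,953.40

Old assessed value = $1,444,365 × 0.338 = $488,195.37
New assessed value = $998,100 × 0.338 = $337,357.8
Combined rate = 0.0057 + 0.01388 = 0.01958
Old tax = $488,195.37 × 0.01958 = $9,558.8653446
New tax = $337,357.8 × 0.01958 = $6,605.465724
Reduction = $9,558.8653446 − $6,605.465724 = $2,953.3996206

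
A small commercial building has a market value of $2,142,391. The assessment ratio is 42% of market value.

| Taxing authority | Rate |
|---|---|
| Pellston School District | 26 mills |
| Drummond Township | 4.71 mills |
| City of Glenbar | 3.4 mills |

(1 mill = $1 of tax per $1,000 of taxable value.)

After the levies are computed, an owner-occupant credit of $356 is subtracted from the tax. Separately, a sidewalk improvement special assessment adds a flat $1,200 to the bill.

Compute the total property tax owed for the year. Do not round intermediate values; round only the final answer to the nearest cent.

Assessed value = $2,142,391 × 0.42 = $899,804.22
Pellston School District: $899,804.22 × 0.026 = $23,394.90972
Drummond Township: $899,804.22 × 0.00471 = $4,238.0778762
City of Glenbar: $899,804.22 × 0.0034 = $3,059.334348
Levies subtotal = $30,692.3219442
After credit = $30,692.3219442 − $356 = $30,336.3219442
Total = $30,336.3219442 + $1,200 = $31,536.3219442

$31,536.32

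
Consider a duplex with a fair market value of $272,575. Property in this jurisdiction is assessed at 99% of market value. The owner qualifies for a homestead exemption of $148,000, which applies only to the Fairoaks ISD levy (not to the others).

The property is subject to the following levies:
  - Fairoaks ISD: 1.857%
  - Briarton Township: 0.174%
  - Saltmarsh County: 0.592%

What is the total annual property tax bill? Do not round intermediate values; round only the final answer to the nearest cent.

Assessed value = $272,575 × 0.99 = $269,849.25
Fairoaks ISD: ($269,849.25 − $148,000) × 0.01857 = $121,849.25 × 0.01857 = $2,262.7405725
Briarton Township: $269,849.25 × 0.00174 = $469.537695
Saltmarsh County: $269,849.25 × 0.00592 = $1,597.50756
Total = $4,329.7858275

$4,329.79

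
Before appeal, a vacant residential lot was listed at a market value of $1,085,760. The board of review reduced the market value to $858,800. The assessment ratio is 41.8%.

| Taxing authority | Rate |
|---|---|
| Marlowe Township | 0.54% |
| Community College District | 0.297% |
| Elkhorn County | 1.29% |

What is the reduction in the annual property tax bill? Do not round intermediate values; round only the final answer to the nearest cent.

Old assessed value = $1,085,760 × 0.418 = $453,847.68
New assessed value = $858,800 × 0.418 = $358,978.4
Combined rate = 0.0054 + 0.00297 + 0.0129 = 0.02127
Old tax = $453,847.68 × 0.02127 = $9,653.3401536
New tax = $358,978.4 × 0.02127 = $7,635.470568
Reduction = $9,653.3401536 − $7,635.470568 = $2,017.8695856

$2,017.87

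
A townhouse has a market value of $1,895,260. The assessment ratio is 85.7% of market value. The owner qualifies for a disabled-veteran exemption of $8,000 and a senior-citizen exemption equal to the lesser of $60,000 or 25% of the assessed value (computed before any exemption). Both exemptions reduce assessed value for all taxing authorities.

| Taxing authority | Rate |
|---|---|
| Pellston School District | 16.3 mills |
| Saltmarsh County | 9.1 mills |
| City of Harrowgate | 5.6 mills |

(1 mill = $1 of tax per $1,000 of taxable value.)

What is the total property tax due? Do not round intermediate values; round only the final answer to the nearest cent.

Assessed value = $1,895,260 × 0.857 = $1,624,237.82
Senior-citizen exemption = min($60,000, 25% × $1,624,237.82) = min($60,000, $406,059.455) = $60,000 (dollar cap binds)
Taxable value = $1,624,237.82 − $8,000 − $60,000 = $1,556,237.82
Pellston School District: $1,556,237.82 × 0.0163 = $25,366.676466
Saltmarsh County: $1,556,237.82 × 0.0091 = $14,161.764162
City of Harrowgate: $1,556,237.82 × 0.0056 = $8,714.931792
Total = $48,243.37242

$48,243.37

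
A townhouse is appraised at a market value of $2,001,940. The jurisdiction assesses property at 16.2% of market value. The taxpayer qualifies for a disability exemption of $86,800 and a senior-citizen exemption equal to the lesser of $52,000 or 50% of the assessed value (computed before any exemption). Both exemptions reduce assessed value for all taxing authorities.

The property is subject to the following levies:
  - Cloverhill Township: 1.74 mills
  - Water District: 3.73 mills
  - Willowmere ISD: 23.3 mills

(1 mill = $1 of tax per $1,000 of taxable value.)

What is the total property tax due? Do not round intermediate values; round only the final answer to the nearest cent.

Assessed value = $2,001,940 × 0.162 = $324,314.28
Senior-citizen exemption = min($52,000, 50% × $324,314.28) = min($52,000, $162,157.14) = $52,000 (dollar cap binds)
Taxable value = $324,314.28 − $86,800 − $52,000 = $185,514.28
Cloverhill Township: $185,514.28 × 0.00174 = $322.7948472
Water District: $185,514.28 × 0.00373 = $691.9682644
Willowmere ISD: $185,514.28 × 0.0233 = $4,322.482724
Total = $5,337.2458356

$5,337.25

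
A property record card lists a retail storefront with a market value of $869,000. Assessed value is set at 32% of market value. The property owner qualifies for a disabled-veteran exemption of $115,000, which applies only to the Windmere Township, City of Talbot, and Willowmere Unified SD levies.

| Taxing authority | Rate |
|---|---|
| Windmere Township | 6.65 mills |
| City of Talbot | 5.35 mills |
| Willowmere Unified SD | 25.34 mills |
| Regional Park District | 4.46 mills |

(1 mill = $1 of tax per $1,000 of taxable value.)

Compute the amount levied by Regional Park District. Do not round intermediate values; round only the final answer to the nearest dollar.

Assessed value = $869,000 × 0.32 = $278,080
Regional Park District taxable value = $278,080 (exemption does not apply)
Regional Park District levy = $278,080 × 0.00446 = $1,240.2368

$1,240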